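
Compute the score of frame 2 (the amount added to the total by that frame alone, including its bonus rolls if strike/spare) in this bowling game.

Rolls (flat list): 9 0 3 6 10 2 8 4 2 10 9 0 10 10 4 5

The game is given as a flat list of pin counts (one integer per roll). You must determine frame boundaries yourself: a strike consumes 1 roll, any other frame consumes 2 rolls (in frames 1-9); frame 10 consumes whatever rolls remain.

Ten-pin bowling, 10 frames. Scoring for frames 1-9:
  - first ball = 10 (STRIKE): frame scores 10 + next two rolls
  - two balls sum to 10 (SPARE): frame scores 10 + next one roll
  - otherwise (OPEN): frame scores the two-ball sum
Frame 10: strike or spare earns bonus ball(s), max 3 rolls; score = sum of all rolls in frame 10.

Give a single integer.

Frame 1: OPEN (9+0=9). Cumulative: 9
Frame 2: OPEN (3+6=9). Cumulative: 18
Frame 3: STRIKE. 10 + next two rolls (2+8) = 20. Cumulative: 38
Frame 4: SPARE (2+8=10). 10 + next roll (4) = 14. Cumulative: 52

Answer: 9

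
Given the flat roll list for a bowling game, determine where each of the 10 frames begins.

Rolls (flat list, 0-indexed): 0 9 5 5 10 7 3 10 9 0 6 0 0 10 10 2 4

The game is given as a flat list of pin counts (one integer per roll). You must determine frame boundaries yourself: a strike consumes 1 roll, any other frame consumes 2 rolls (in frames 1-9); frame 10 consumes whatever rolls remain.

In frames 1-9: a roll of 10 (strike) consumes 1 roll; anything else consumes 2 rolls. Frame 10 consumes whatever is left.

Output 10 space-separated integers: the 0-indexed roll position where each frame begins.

Answer: 0 2 4 5 7 8 10 12 14 15

Derivation:
Frame 1 starts at roll index 0: rolls=0,9 (sum=9), consumes 2 rolls
Frame 2 starts at roll index 2: rolls=5,5 (sum=10), consumes 2 rolls
Frame 3 starts at roll index 4: roll=10 (strike), consumes 1 roll
Frame 4 starts at roll index 5: rolls=7,3 (sum=10), consumes 2 rolls
Frame 5 starts at roll index 7: roll=10 (strike), consumes 1 roll
Frame 6 starts at roll index 8: rolls=9,0 (sum=9), consumes 2 rolls
Frame 7 starts at roll index 10: rolls=6,0 (sum=6), consumes 2 rolls
Frame 8 starts at roll index 12: rolls=0,10 (sum=10), consumes 2 rolls
Frame 9 starts at roll index 14: roll=10 (strike), consumes 1 roll
Frame 10 starts at roll index 15: 2 remaining rolls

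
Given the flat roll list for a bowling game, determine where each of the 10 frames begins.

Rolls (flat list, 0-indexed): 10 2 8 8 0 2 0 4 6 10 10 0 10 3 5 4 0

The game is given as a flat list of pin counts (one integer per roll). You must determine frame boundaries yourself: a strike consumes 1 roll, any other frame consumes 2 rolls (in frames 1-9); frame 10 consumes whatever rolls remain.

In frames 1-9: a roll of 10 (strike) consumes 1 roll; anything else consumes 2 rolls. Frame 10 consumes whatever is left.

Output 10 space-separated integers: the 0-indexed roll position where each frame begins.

Answer: 0 1 3 5 7 9 10 11 13 15

Derivation:
Frame 1 starts at roll index 0: roll=10 (strike), consumes 1 roll
Frame 2 starts at roll index 1: rolls=2,8 (sum=10), consumes 2 rolls
Frame 3 starts at roll index 3: rolls=8,0 (sum=8), consumes 2 rolls
Frame 4 starts at roll index 5: rolls=2,0 (sum=2), consumes 2 rolls
Frame 5 starts at roll index 7: rolls=4,6 (sum=10), consumes 2 rolls
Frame 6 starts at roll index 9: roll=10 (strike), consumes 1 roll
Frame 7 starts at roll index 10: roll=10 (strike), consumes 1 roll
Frame 8 starts at roll index 11: rolls=0,10 (sum=10), consumes 2 rolls
Frame 9 starts at roll index 13: rolls=3,5 (sum=8), consumes 2 rolls
Frame 10 starts at roll index 15: 2 remaining rolls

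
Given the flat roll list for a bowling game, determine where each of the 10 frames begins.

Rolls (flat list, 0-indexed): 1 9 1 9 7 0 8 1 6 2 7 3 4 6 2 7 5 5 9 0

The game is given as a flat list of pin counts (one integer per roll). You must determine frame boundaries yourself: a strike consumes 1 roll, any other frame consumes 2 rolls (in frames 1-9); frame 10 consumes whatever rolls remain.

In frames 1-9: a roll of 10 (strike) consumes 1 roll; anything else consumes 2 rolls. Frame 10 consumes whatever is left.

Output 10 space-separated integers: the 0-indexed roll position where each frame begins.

Answer: 0 2 4 6 8 10 12 14 16 18

Derivation:
Frame 1 starts at roll index 0: rolls=1,9 (sum=10), consumes 2 rolls
Frame 2 starts at roll index 2: rolls=1,9 (sum=10), consumes 2 rolls
Frame 3 starts at roll index 4: rolls=7,0 (sum=7), consumes 2 rolls
Frame 4 starts at roll index 6: rolls=8,1 (sum=9), consumes 2 rolls
Frame 5 starts at roll index 8: rolls=6,2 (sum=8), consumes 2 rolls
Frame 6 starts at roll index 10: rolls=7,3 (sum=10), consumes 2 rolls
Frame 7 starts at roll index 12: rolls=4,6 (sum=10), consumes 2 rolls
Frame 8 starts at roll index 14: rolls=2,7 (sum=9), consumes 2 rolls
Frame 9 starts at roll index 16: rolls=5,5 (sum=10), consumes 2 rolls
Frame 10 starts at roll index 18: 2 remaining rolls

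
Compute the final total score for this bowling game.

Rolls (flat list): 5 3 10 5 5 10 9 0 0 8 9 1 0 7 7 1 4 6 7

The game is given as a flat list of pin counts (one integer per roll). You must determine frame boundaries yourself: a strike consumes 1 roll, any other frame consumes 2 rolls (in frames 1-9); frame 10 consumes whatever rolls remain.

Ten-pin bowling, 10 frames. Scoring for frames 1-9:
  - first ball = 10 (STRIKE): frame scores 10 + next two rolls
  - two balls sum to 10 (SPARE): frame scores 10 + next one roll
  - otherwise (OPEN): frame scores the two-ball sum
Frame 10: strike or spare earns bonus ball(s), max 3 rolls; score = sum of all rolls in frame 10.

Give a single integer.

Answer: 126

Derivation:
Frame 1: OPEN (5+3=8). Cumulative: 8
Frame 2: STRIKE. 10 + next two rolls (5+5) = 20. Cumulative: 28
Frame 3: SPARE (5+5=10). 10 + next roll (10) = 20. Cumulative: 48
Frame 4: STRIKE. 10 + next two rolls (9+0) = 19. Cumulative: 67
Frame 5: OPEN (9+0=9). Cumulative: 76
Frame 6: OPEN (0+8=8). Cumulative: 84
Frame 7: SPARE (9+1=10). 10 + next roll (0) = 10. Cumulative: 94
Frame 8: OPEN (0+7=7). Cumulative: 101
Frame 9: OPEN (7+1=8). Cumulative: 109
Frame 10: SPARE. Sum of all frame-10 rolls (4+6+7) = 17. Cumulative: 126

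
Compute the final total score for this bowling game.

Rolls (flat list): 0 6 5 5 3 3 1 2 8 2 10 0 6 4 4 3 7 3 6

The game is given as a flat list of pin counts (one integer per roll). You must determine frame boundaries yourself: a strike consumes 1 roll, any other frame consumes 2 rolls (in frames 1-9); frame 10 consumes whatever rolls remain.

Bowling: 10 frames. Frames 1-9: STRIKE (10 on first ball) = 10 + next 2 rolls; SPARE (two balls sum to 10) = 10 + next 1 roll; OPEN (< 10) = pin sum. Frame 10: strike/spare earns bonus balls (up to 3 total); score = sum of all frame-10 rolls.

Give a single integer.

Frame 1: OPEN (0+6=6). Cumulative: 6
Frame 2: SPARE (5+5=10). 10 + next roll (3) = 13. Cumulative: 19
Frame 3: OPEN (3+3=6). Cumulative: 25
Frame 4: OPEN (1+2=3). Cumulative: 28
Frame 5: SPARE (8+2=10). 10 + next roll (10) = 20. Cumulative: 48
Frame 6: STRIKE. 10 + next two rolls (0+6) = 16. Cumulative: 64
Frame 7: OPEN (0+6=6). Cumulative: 70
Frame 8: OPEN (4+4=8). Cumulative: 78
Frame 9: SPARE (3+7=10). 10 + next roll (3) = 13. Cumulative: 91
Frame 10: OPEN. Sum of all frame-10 rolls (3+6) = 9. Cumulative: 100

Answer: 100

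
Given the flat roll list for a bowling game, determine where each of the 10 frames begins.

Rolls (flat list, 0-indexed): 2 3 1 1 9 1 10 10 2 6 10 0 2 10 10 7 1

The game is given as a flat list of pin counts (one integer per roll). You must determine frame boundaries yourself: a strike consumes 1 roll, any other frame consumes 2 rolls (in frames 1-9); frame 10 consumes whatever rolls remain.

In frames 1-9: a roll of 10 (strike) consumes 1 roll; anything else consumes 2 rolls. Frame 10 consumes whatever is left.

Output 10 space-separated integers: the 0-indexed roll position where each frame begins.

Frame 1 starts at roll index 0: rolls=2,3 (sum=5), consumes 2 rolls
Frame 2 starts at roll index 2: rolls=1,1 (sum=2), consumes 2 rolls
Frame 3 starts at roll index 4: rolls=9,1 (sum=10), consumes 2 rolls
Frame 4 starts at roll index 6: roll=10 (strike), consumes 1 roll
Frame 5 starts at roll index 7: roll=10 (strike), consumes 1 roll
Frame 6 starts at roll index 8: rolls=2,6 (sum=8), consumes 2 rolls
Frame 7 starts at roll index 10: roll=10 (strike), consumes 1 roll
Frame 8 starts at roll index 11: rolls=0,2 (sum=2), consumes 2 rolls
Frame 9 starts at roll index 13: roll=10 (strike), consumes 1 roll
Frame 10 starts at roll index 14: 3 remaining rolls

Answer: 0 2 4 6 7 8 10 11 13 14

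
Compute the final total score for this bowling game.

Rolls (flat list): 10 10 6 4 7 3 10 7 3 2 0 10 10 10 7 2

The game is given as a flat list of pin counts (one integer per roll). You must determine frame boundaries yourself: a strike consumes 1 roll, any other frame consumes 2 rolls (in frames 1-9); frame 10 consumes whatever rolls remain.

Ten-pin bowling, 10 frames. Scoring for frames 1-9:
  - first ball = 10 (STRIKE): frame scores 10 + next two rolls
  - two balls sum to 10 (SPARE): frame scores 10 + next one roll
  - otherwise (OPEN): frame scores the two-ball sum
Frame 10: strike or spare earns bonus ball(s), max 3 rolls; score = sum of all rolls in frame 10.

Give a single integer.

Frame 1: STRIKE. 10 + next two rolls (10+6) = 26. Cumulative: 26
Frame 2: STRIKE. 10 + next two rolls (6+4) = 20. Cumulative: 46
Frame 3: SPARE (6+4=10). 10 + next roll (7) = 17. Cumulative: 63
Frame 4: SPARE (7+3=10). 10 + next roll (10) = 20. Cumulative: 83
Frame 5: STRIKE. 10 + next two rolls (7+3) = 20. Cumulative: 103
Frame 6: SPARE (7+3=10). 10 + next roll (2) = 12. Cumulative: 115
Frame 7: OPEN (2+0=2). Cumulative: 117
Frame 8: STRIKE. 10 + next two rolls (10+10) = 30. Cumulative: 147
Frame 9: STRIKE. 10 + next two rolls (10+7) = 27. Cumulative: 174
Frame 10: STRIKE. Sum of all frame-10 rolls (10+7+2) = 19. Cumulative: 193

Answer: 193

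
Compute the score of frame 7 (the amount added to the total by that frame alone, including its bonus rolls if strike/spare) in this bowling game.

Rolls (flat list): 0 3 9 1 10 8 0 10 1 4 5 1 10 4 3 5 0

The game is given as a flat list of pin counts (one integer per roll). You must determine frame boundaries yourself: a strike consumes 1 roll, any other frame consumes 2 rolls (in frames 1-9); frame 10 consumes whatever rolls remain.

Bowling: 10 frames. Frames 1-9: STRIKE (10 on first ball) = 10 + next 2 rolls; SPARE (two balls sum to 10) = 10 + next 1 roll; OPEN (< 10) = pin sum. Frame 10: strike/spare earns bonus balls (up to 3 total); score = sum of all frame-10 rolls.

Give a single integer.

Frame 1: OPEN (0+3=3). Cumulative: 3
Frame 2: SPARE (9+1=10). 10 + next roll (10) = 20. Cumulative: 23
Frame 3: STRIKE. 10 + next two rolls (8+0) = 18. Cumulative: 41
Frame 4: OPEN (8+0=8). Cumulative: 49
Frame 5: STRIKE. 10 + next two rolls (1+4) = 15. Cumulative: 64
Frame 6: OPEN (1+4=5). Cumulative: 69
Frame 7: OPEN (5+1=6). Cumulative: 75
Frame 8: STRIKE. 10 + next two rolls (4+3) = 17. Cumulative: 92
Frame 9: OPEN (4+3=7). Cumulative: 99

Answer: 6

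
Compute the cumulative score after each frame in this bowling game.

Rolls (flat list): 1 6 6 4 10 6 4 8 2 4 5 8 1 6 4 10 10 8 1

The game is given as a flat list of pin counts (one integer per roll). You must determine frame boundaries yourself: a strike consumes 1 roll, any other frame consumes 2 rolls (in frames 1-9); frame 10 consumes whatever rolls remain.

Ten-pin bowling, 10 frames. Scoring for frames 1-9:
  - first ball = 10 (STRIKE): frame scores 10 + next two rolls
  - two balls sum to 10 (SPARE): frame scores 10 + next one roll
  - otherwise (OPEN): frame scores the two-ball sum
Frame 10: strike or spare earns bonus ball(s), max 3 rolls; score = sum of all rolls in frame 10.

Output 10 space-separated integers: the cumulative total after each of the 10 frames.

Frame 1: OPEN (1+6=7). Cumulative: 7
Frame 2: SPARE (6+4=10). 10 + next roll (10) = 20. Cumulative: 27
Frame 3: STRIKE. 10 + next two rolls (6+4) = 20. Cumulative: 47
Frame 4: SPARE (6+4=10). 10 + next roll (8) = 18. Cumulative: 65
Frame 5: SPARE (8+2=10). 10 + next roll (4) = 14. Cumulative: 79
Frame 6: OPEN (4+5=9). Cumulative: 88
Frame 7: OPEN (8+1=9). Cumulative: 97
Frame 8: SPARE (6+4=10). 10 + next roll (10) = 20. Cumulative: 117
Frame 9: STRIKE. 10 + next two rolls (10+8) = 28. Cumulative: 145
Frame 10: STRIKE. Sum of all frame-10 rolls (10+8+1) = 19. Cumulative: 164

Answer: 7 27 47 65 79 88 97 117 145 164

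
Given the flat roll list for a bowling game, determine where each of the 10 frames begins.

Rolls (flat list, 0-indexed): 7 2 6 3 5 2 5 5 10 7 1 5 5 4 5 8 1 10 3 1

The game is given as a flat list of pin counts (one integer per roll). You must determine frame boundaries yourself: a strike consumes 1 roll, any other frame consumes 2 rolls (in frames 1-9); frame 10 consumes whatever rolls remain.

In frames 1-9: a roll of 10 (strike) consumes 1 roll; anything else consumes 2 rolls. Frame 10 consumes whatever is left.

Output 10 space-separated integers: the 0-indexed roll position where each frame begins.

Answer: 0 2 4 6 8 9 11 13 15 17

Derivation:
Frame 1 starts at roll index 0: rolls=7,2 (sum=9), consumes 2 rolls
Frame 2 starts at roll index 2: rolls=6,3 (sum=9), consumes 2 rolls
Frame 3 starts at roll index 4: rolls=5,2 (sum=7), consumes 2 rolls
Frame 4 starts at roll index 6: rolls=5,5 (sum=10), consumes 2 rolls
Frame 5 starts at roll index 8: roll=10 (strike), consumes 1 roll
Frame 6 starts at roll index 9: rolls=7,1 (sum=8), consumes 2 rolls
Frame 7 starts at roll index 11: rolls=5,5 (sum=10), consumes 2 rolls
Frame 8 starts at roll index 13: rolls=4,5 (sum=9), consumes 2 rolls
Frame 9 starts at roll index 15: rolls=8,1 (sum=9), consumes 2 rolls
Frame 10 starts at roll index 17: 3 remaining rolls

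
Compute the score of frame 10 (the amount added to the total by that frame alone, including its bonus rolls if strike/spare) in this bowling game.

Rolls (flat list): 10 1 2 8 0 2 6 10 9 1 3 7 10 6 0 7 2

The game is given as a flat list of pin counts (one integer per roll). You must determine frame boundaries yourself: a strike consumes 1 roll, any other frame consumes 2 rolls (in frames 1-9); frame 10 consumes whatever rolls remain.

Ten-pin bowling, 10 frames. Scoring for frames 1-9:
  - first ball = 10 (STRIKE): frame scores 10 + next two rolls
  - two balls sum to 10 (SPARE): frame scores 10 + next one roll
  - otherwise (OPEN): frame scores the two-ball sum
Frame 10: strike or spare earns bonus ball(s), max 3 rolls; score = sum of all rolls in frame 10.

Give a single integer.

Answer: 9

Derivation:
Frame 1: STRIKE. 10 + next two rolls (1+2) = 13. Cumulative: 13
Frame 2: OPEN (1+2=3). Cumulative: 16
Frame 3: OPEN (8+0=8). Cumulative: 24
Frame 4: OPEN (2+6=8). Cumulative: 32
Frame 5: STRIKE. 10 + next two rolls (9+1) = 20. Cumulative: 52
Frame 6: SPARE (9+1=10). 10 + next roll (3) = 13. Cumulative: 65
Frame 7: SPARE (3+7=10). 10 + next roll (10) = 20. Cumulative: 85
Frame 8: STRIKE. 10 + next two rolls (6+0) = 16. Cumulative: 101
Frame 9: OPEN (6+0=6). Cumulative: 107
Frame 10: OPEN. Sum of all frame-10 rolls (7+2) = 9. Cumulative: 116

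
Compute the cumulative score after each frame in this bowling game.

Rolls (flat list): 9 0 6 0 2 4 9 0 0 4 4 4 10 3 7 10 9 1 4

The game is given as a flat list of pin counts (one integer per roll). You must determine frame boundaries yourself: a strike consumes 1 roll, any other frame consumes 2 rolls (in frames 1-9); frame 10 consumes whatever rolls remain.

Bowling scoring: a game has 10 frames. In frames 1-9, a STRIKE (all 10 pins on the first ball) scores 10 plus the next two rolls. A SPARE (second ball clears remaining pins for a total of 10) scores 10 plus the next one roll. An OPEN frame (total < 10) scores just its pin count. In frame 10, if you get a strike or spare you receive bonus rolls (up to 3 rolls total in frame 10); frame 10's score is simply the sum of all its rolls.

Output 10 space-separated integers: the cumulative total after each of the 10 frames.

Answer: 9 15 21 30 34 42 62 82 102 116

Derivation:
Frame 1: OPEN (9+0=9). Cumulative: 9
Frame 2: OPEN (6+0=6). Cumulative: 15
Frame 3: OPEN (2+4=6). Cumulative: 21
Frame 4: OPEN (9+0=9). Cumulative: 30
Frame 5: OPEN (0+4=4). Cumulative: 34
Frame 6: OPEN (4+4=8). Cumulative: 42
Frame 7: STRIKE. 10 + next two rolls (3+7) = 20. Cumulative: 62
Frame 8: SPARE (3+7=10). 10 + next roll (10) = 20. Cumulative: 82
Frame 9: STRIKE. 10 + next two rolls (9+1) = 20. Cumulative: 102
Frame 10: SPARE. Sum of all frame-10 rolls (9+1+4) = 14. Cumulative: 116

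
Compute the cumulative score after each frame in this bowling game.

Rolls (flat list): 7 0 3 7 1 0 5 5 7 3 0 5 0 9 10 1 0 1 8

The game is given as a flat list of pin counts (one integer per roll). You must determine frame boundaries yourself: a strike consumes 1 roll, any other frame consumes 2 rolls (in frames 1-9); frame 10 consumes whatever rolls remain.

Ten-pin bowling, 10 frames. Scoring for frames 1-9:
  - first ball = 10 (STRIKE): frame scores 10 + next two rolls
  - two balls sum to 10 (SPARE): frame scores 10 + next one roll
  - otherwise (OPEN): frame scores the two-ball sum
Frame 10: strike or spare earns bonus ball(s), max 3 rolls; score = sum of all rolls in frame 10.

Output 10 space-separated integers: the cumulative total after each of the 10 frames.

Answer: 7 18 19 36 46 51 60 71 72 81

Derivation:
Frame 1: OPEN (7+0=7). Cumulative: 7
Frame 2: SPARE (3+7=10). 10 + next roll (1) = 11. Cumulative: 18
Frame 3: OPEN (1+0=1). Cumulative: 19
Frame 4: SPARE (5+5=10). 10 + next roll (7) = 17. Cumulative: 36
Frame 5: SPARE (7+3=10). 10 + next roll (0) = 10. Cumulative: 46
Frame 6: OPEN (0+5=5). Cumulative: 51
Frame 7: OPEN (0+9=9). Cumulative: 60
Frame 8: STRIKE. 10 + next two rolls (1+0) = 11. Cumulative: 71
Frame 9: OPEN (1+0=1). Cumulative: 72
Frame 10: OPEN. Sum of all frame-10 rolls (1+8) = 9. Cumulative: 81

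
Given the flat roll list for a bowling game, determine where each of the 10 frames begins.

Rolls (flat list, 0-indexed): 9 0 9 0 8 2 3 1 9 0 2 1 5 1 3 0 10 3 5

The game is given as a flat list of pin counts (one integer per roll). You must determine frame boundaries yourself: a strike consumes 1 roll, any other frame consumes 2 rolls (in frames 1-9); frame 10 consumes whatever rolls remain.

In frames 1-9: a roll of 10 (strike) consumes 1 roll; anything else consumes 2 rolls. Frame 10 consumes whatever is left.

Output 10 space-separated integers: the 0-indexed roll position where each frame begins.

Frame 1 starts at roll index 0: rolls=9,0 (sum=9), consumes 2 rolls
Frame 2 starts at roll index 2: rolls=9,0 (sum=9), consumes 2 rolls
Frame 3 starts at roll index 4: rolls=8,2 (sum=10), consumes 2 rolls
Frame 4 starts at roll index 6: rolls=3,1 (sum=4), consumes 2 rolls
Frame 5 starts at roll index 8: rolls=9,0 (sum=9), consumes 2 rolls
Frame 6 starts at roll index 10: rolls=2,1 (sum=3), consumes 2 rolls
Frame 7 starts at roll index 12: rolls=5,1 (sum=6), consumes 2 rolls
Frame 8 starts at roll index 14: rolls=3,0 (sum=3), consumes 2 rolls
Frame 9 starts at roll index 16: roll=10 (strike), consumes 1 roll
Frame 10 starts at roll index 17: 2 remaining rolls

Answer: 0 2 4 6 8 10 12 14 16 17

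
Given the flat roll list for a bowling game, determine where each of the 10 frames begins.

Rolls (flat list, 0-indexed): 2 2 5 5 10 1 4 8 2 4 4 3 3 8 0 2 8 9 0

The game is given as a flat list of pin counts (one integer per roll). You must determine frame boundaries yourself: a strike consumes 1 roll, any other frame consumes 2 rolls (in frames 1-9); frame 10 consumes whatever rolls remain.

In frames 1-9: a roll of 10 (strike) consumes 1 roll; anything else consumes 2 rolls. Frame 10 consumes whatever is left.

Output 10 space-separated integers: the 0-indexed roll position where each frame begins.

Frame 1 starts at roll index 0: rolls=2,2 (sum=4), consumes 2 rolls
Frame 2 starts at roll index 2: rolls=5,5 (sum=10), consumes 2 rolls
Frame 3 starts at roll index 4: roll=10 (strike), consumes 1 roll
Frame 4 starts at roll index 5: rolls=1,4 (sum=5), consumes 2 rolls
Frame 5 starts at roll index 7: rolls=8,2 (sum=10), consumes 2 rolls
Frame 6 starts at roll index 9: rolls=4,4 (sum=8), consumes 2 rolls
Frame 7 starts at roll index 11: rolls=3,3 (sum=6), consumes 2 rolls
Frame 8 starts at roll index 13: rolls=8,0 (sum=8), consumes 2 rolls
Frame 9 starts at roll index 15: rolls=2,8 (sum=10), consumes 2 rolls
Frame 10 starts at roll index 17: 2 remaining rolls

Answer: 0 2 4 5 7 9 11 13 15 17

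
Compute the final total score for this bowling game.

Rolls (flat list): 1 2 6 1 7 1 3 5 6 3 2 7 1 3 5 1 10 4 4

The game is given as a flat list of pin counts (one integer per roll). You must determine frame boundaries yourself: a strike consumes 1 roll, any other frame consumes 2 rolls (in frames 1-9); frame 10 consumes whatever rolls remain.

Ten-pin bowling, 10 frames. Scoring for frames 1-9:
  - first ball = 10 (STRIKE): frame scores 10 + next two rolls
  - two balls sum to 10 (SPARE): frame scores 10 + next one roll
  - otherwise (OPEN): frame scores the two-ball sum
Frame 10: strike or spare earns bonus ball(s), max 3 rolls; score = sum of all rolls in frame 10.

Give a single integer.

Answer: 80

Derivation:
Frame 1: OPEN (1+2=3). Cumulative: 3
Frame 2: OPEN (6+1=7). Cumulative: 10
Frame 3: OPEN (7+1=8). Cumulative: 18
Frame 4: OPEN (3+5=8). Cumulative: 26
Frame 5: OPEN (6+3=9). Cumulative: 35
Frame 6: OPEN (2+7=9). Cumulative: 44
Frame 7: OPEN (1+3=4). Cumulative: 48
Frame 8: OPEN (5+1=6). Cumulative: 54
Frame 9: STRIKE. 10 + next two rolls (4+4) = 18. Cumulative: 72
Frame 10: OPEN. Sum of all frame-10 rolls (4+4) = 8. Cumulative: 80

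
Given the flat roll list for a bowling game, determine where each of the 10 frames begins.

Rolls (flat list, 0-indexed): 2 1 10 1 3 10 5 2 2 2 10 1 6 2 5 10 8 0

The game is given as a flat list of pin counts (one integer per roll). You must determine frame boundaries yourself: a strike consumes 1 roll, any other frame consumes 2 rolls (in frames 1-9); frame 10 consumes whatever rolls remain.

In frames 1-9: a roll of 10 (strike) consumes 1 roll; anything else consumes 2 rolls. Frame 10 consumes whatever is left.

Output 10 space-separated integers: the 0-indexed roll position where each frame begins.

Answer: 0 2 3 5 6 8 10 11 13 15

Derivation:
Frame 1 starts at roll index 0: rolls=2,1 (sum=3), consumes 2 rolls
Frame 2 starts at roll index 2: roll=10 (strike), consumes 1 roll
Frame 3 starts at roll index 3: rolls=1,3 (sum=4), consumes 2 rolls
Frame 4 starts at roll index 5: roll=10 (strike), consumes 1 roll
Frame 5 starts at roll index 6: rolls=5,2 (sum=7), consumes 2 rolls
Frame 6 starts at roll index 8: rolls=2,2 (sum=4), consumes 2 rolls
Frame 7 starts at roll index 10: roll=10 (strike), consumes 1 roll
Frame 8 starts at roll index 11: rolls=1,6 (sum=7), consumes 2 rolls
Frame 9 starts at roll index 13: rolls=2,5 (sum=7), consumes 2 rolls
Frame 10 starts at roll index 15: 3 remaining rolls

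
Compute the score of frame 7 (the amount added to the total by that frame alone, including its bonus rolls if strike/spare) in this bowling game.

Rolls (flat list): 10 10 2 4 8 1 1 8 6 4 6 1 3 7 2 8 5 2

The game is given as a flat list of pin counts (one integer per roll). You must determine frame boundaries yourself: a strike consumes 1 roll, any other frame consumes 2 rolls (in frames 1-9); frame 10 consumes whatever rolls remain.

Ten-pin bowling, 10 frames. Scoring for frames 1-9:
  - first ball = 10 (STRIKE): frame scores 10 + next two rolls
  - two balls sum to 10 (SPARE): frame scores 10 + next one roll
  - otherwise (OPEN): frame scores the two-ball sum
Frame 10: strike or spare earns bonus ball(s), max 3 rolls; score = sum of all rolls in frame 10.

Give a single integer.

Frame 1: STRIKE. 10 + next two rolls (10+2) = 22. Cumulative: 22
Frame 2: STRIKE. 10 + next two rolls (2+4) = 16. Cumulative: 38
Frame 3: OPEN (2+4=6). Cumulative: 44
Frame 4: OPEN (8+1=9). Cumulative: 53
Frame 5: OPEN (1+8=9). Cumulative: 62
Frame 6: SPARE (6+4=10). 10 + next roll (6) = 16. Cumulative: 78
Frame 7: OPEN (6+1=7). Cumulative: 85
Frame 8: SPARE (3+7=10). 10 + next roll (2) = 12. Cumulative: 97
Frame 9: SPARE (2+8=10). 10 + next roll (5) = 15. Cumulative: 112

Answer: 7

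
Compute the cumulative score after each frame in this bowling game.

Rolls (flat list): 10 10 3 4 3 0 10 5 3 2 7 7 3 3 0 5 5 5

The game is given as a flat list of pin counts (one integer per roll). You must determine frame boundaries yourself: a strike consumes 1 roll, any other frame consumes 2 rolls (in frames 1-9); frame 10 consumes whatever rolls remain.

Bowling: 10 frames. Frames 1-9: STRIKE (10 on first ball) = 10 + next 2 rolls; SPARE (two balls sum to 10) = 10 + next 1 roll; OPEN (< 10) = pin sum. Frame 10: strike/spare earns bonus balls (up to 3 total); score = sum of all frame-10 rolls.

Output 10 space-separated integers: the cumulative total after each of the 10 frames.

Answer: 23 40 47 50 68 76 85 98 101 116

Derivation:
Frame 1: STRIKE. 10 + next two rolls (10+3) = 23. Cumulative: 23
Frame 2: STRIKE. 10 + next two rolls (3+4) = 17. Cumulative: 40
Frame 3: OPEN (3+4=7). Cumulative: 47
Frame 4: OPEN (3+0=3). Cumulative: 50
Frame 5: STRIKE. 10 + next two rolls (5+3) = 18. Cumulative: 68
Frame 6: OPEN (5+3=8). Cumulative: 76
Frame 7: OPEN (2+7=9). Cumulative: 85
Frame 8: SPARE (7+3=10). 10 + next roll (3) = 13. Cumulative: 98
Frame 9: OPEN (3+0=3). Cumulative: 101
Frame 10: SPARE. Sum of all frame-10 rolls (5+5+5) = 15. Cumulative: 116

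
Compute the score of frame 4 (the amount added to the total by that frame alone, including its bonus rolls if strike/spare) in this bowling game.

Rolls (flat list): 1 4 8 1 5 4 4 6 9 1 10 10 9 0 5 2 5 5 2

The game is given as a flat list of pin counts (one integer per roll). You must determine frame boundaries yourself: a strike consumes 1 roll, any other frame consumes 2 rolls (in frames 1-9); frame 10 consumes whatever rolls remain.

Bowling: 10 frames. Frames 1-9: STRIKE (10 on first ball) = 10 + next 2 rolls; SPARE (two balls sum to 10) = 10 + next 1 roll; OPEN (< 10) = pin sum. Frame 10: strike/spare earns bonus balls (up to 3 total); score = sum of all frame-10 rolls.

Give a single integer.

Answer: 19

Derivation:
Frame 1: OPEN (1+4=5). Cumulative: 5
Frame 2: OPEN (8+1=9). Cumulative: 14
Frame 3: OPEN (5+4=9). Cumulative: 23
Frame 4: SPARE (4+6=10). 10 + next roll (9) = 19. Cumulative: 42
Frame 5: SPARE (9+1=10). 10 + next roll (10) = 20. Cumulative: 62
Frame 6: STRIKE. 10 + next two rolls (10+9) = 29. Cumulative: 91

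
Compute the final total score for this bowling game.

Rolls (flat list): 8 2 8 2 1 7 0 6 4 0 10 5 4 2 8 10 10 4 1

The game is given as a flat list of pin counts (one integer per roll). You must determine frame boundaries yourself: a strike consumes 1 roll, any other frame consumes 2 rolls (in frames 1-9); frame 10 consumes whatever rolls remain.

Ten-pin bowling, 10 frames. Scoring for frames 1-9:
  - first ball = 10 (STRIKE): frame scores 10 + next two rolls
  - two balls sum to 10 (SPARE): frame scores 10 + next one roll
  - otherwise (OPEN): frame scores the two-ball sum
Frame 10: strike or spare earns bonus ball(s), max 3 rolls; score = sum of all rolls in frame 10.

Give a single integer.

Frame 1: SPARE (8+2=10). 10 + next roll (8) = 18. Cumulative: 18
Frame 2: SPARE (8+2=10). 10 + next roll (1) = 11. Cumulative: 29
Frame 3: OPEN (1+7=8). Cumulative: 37
Frame 4: OPEN (0+6=6). Cumulative: 43
Frame 5: OPEN (4+0=4). Cumulative: 47
Frame 6: STRIKE. 10 + next two rolls (5+4) = 19. Cumulative: 66
Frame 7: OPEN (5+4=9). Cumulative: 75
Frame 8: SPARE (2+8=10). 10 + next roll (10) = 20. Cumulative: 95
Frame 9: STRIKE. 10 + next two rolls (10+4) = 24. Cumulative: 119
Frame 10: STRIKE. Sum of all frame-10 rolls (10+4+1) = 15. Cumulative: 134

Answer: 134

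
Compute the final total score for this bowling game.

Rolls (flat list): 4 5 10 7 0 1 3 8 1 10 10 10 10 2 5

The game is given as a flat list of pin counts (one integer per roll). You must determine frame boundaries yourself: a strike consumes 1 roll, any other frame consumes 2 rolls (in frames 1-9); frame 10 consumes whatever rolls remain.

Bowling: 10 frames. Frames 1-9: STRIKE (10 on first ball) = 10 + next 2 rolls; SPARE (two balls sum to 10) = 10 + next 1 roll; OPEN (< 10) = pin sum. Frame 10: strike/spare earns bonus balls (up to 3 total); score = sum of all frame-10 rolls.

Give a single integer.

Frame 1: OPEN (4+5=9). Cumulative: 9
Frame 2: STRIKE. 10 + next two rolls (7+0) = 17. Cumulative: 26
Frame 3: OPEN (7+0=7). Cumulative: 33
Frame 4: OPEN (1+3=4). Cumulative: 37
Frame 5: OPEN (8+1=9). Cumulative: 46
Frame 6: STRIKE. 10 + next two rolls (10+10) = 30. Cumulative: 76
Frame 7: STRIKE. 10 + next two rolls (10+10) = 30. Cumulative: 106
Frame 8: STRIKE. 10 + next two rolls (10+2) = 22. Cumulative: 128
Frame 9: STRIKE. 10 + next two rolls (2+5) = 17. Cumulative: 145
Frame 10: OPEN. Sum of all frame-10 rolls (2+5) = 7. Cumulative: 152

Answer: 152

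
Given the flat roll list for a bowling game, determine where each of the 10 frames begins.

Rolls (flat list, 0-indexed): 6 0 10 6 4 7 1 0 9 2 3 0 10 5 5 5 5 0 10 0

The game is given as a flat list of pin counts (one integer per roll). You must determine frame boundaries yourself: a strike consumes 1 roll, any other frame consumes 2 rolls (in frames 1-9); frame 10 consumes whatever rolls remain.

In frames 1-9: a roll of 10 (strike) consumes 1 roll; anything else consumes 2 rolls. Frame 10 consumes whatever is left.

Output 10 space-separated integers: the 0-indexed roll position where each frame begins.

Answer: 0 2 3 5 7 9 11 13 15 17

Derivation:
Frame 1 starts at roll index 0: rolls=6,0 (sum=6), consumes 2 rolls
Frame 2 starts at roll index 2: roll=10 (strike), consumes 1 roll
Frame 3 starts at roll index 3: rolls=6,4 (sum=10), consumes 2 rolls
Frame 4 starts at roll index 5: rolls=7,1 (sum=8), consumes 2 rolls
Frame 5 starts at roll index 7: rolls=0,9 (sum=9), consumes 2 rolls
Frame 6 starts at roll index 9: rolls=2,3 (sum=5), consumes 2 rolls
Frame 7 starts at roll index 11: rolls=0,10 (sum=10), consumes 2 rolls
Frame 8 starts at roll index 13: rolls=5,5 (sum=10), consumes 2 rolls
Frame 9 starts at roll index 15: rolls=5,5 (sum=10), consumes 2 rolls
Frame 10 starts at roll index 17: 3 remaining rolls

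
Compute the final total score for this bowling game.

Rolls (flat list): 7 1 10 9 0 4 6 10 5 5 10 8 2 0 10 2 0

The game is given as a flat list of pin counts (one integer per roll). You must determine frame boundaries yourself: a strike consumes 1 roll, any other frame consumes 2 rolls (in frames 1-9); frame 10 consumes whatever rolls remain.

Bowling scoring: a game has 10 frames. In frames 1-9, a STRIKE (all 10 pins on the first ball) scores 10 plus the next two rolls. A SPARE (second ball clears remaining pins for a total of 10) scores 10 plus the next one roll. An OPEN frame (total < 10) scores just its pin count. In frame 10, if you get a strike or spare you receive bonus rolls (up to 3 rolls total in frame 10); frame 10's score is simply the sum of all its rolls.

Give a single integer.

Answer: 140

Derivation:
Frame 1: OPEN (7+1=8). Cumulative: 8
Frame 2: STRIKE. 10 + next two rolls (9+0) = 19. Cumulative: 27
Frame 3: OPEN (9+0=9). Cumulative: 36
Frame 4: SPARE (4+6=10). 10 + next roll (10) = 20. Cumulative: 56
Frame 5: STRIKE. 10 + next two rolls (5+5) = 20. Cumulative: 76
Frame 6: SPARE (5+5=10). 10 + next roll (10) = 20. Cumulative: 96
Frame 7: STRIKE. 10 + next two rolls (8+2) = 20. Cumulative: 116
Frame 8: SPARE (8+2=10). 10 + next roll (0) = 10. Cumulative: 126
Frame 9: SPARE (0+10=10). 10 + next roll (2) = 12. Cumulative: 138
Frame 10: OPEN. Sum of all frame-10 rolls (2+0) = 2. Cumulative: 140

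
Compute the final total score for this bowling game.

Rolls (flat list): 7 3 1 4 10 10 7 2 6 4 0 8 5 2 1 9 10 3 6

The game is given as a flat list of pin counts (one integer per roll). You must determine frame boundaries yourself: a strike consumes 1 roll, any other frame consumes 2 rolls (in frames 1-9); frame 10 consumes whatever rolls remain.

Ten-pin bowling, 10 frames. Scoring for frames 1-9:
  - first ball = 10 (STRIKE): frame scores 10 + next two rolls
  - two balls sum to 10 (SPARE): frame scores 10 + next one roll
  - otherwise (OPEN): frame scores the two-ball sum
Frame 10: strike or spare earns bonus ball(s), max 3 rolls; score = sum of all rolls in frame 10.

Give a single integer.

Frame 1: SPARE (7+3=10). 10 + next roll (1) = 11. Cumulative: 11
Frame 2: OPEN (1+4=5). Cumulative: 16
Frame 3: STRIKE. 10 + next two rolls (10+7) = 27. Cumulative: 43
Frame 4: STRIKE. 10 + next two rolls (7+2) = 19. Cumulative: 62
Frame 5: OPEN (7+2=9). Cumulative: 71
Frame 6: SPARE (6+4=10). 10 + next roll (0) = 10. Cumulative: 81
Frame 7: OPEN (0+8=8). Cumulative: 89
Frame 8: OPEN (5+2=7). Cumulative: 96
Frame 9: SPARE (1+9=10). 10 + next roll (10) = 20. Cumulative: 116
Frame 10: STRIKE. Sum of all frame-10 rolls (10+3+6) = 19. Cumulative: 135

Answer: 135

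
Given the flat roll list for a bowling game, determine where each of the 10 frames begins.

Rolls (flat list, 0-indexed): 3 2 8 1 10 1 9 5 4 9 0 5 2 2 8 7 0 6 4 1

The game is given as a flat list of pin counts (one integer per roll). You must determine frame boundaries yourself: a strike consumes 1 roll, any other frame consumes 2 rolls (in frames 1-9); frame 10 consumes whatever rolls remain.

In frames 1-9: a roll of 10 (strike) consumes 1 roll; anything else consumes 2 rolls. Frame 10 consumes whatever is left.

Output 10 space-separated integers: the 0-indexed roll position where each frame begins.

Answer: 0 2 4 5 7 9 11 13 15 17

Derivation:
Frame 1 starts at roll index 0: rolls=3,2 (sum=5), consumes 2 rolls
Frame 2 starts at roll index 2: rolls=8,1 (sum=9), consumes 2 rolls
Frame 3 starts at roll index 4: roll=10 (strike), consumes 1 roll
Frame 4 starts at roll index 5: rolls=1,9 (sum=10), consumes 2 rolls
Frame 5 starts at roll index 7: rolls=5,4 (sum=9), consumes 2 rolls
Frame 6 starts at roll index 9: rolls=9,0 (sum=9), consumes 2 rolls
Frame 7 starts at roll index 11: rolls=5,2 (sum=7), consumes 2 rolls
Frame 8 starts at roll index 13: rolls=2,8 (sum=10), consumes 2 rolls
Frame 9 starts at roll index 15: rolls=7,0 (sum=7), consumes 2 rolls
Frame 10 starts at roll index 17: 3 remaining rolls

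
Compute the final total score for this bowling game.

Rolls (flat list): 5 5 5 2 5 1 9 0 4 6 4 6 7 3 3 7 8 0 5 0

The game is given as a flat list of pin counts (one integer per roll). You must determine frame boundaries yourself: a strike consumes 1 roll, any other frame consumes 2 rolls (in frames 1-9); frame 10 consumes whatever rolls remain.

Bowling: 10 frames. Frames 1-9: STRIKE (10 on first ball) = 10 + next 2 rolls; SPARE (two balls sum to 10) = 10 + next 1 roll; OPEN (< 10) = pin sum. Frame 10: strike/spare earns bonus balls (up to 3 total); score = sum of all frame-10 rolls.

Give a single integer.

Answer: 112

Derivation:
Frame 1: SPARE (5+5=10). 10 + next roll (5) = 15. Cumulative: 15
Frame 2: OPEN (5+2=7). Cumulative: 22
Frame 3: OPEN (5+1=6). Cumulative: 28
Frame 4: OPEN (9+0=9). Cumulative: 37
Frame 5: SPARE (4+6=10). 10 + next roll (4) = 14. Cumulative: 51
Frame 6: SPARE (4+6=10). 10 + next roll (7) = 17. Cumulative: 68
Frame 7: SPARE (7+3=10). 10 + next roll (3) = 13. Cumulative: 81
Frame 8: SPARE (3+7=10). 10 + next roll (8) = 18. Cumulative: 99
Frame 9: OPEN (8+0=8). Cumulative: 107
Frame 10: OPEN. Sum of all frame-10 rolls (5+0) = 5. Cumulative: 112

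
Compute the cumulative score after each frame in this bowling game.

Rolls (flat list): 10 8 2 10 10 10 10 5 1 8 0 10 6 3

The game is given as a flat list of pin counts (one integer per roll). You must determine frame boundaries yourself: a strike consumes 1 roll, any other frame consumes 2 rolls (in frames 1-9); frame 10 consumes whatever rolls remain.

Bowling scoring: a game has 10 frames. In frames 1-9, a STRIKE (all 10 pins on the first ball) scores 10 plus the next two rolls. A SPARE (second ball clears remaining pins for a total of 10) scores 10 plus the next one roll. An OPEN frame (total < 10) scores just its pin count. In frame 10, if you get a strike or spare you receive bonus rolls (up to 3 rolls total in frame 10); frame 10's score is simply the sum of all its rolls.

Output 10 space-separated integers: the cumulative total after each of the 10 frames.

Answer: 20 40 70 100 125 141 147 155 174 183

Derivation:
Frame 1: STRIKE. 10 + next two rolls (8+2) = 20. Cumulative: 20
Frame 2: SPARE (8+2=10). 10 + next roll (10) = 20. Cumulative: 40
Frame 3: STRIKE. 10 + next two rolls (10+10) = 30. Cumulative: 70
Frame 4: STRIKE. 10 + next two rolls (10+10) = 30. Cumulative: 100
Frame 5: STRIKE. 10 + next two rolls (10+5) = 25. Cumulative: 125
Frame 6: STRIKE. 10 + next two rolls (5+1) = 16. Cumulative: 141
Frame 7: OPEN (5+1=6). Cumulative: 147
Frame 8: OPEN (8+0=8). Cumulative: 155
Frame 9: STRIKE. 10 + next two rolls (6+3) = 19. Cumulative: 174
Frame 10: OPEN. Sum of all frame-10 rolls (6+3) = 9. Cumulative: 183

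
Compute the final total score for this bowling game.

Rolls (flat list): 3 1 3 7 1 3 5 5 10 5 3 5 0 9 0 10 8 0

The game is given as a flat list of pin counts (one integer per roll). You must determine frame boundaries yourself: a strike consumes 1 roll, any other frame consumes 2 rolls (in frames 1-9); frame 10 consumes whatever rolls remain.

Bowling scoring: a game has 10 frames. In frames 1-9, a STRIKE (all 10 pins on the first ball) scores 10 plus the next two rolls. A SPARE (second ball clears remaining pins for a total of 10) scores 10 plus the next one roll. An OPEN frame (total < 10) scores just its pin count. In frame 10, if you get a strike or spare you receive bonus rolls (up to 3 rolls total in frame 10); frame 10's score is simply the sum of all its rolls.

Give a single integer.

Frame 1: OPEN (3+1=4). Cumulative: 4
Frame 2: SPARE (3+7=10). 10 + next roll (1) = 11. Cumulative: 15
Frame 3: OPEN (1+3=4). Cumulative: 19
Frame 4: SPARE (5+5=10). 10 + next roll (10) = 20. Cumulative: 39
Frame 5: STRIKE. 10 + next two rolls (5+3) = 18. Cumulative: 57
Frame 6: OPEN (5+3=8). Cumulative: 65
Frame 7: OPEN (5+0=5). Cumulative: 70
Frame 8: OPEN (9+0=9). Cumulative: 79
Frame 9: STRIKE. 10 + next two rolls (8+0) = 18. Cumulative: 97
Frame 10: OPEN. Sum of all frame-10 rolls (8+0) = 8. Cumulative: 105

Answer: 105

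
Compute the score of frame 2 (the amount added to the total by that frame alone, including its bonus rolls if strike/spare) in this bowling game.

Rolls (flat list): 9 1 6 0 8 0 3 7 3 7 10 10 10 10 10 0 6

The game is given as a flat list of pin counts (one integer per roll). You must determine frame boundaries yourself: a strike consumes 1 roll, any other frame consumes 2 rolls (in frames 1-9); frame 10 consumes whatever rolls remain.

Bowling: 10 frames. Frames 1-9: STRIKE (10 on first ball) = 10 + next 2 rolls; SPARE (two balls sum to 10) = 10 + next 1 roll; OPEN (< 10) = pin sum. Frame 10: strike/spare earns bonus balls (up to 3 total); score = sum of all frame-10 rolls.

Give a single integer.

Answer: 6

Derivation:
Frame 1: SPARE (9+1=10). 10 + next roll (6) = 16. Cumulative: 16
Frame 2: OPEN (6+0=6). Cumulative: 22
Frame 3: OPEN (8+0=8). Cumulative: 30
Frame 4: SPARE (3+7=10). 10 + next roll (3) = 13. Cumulative: 43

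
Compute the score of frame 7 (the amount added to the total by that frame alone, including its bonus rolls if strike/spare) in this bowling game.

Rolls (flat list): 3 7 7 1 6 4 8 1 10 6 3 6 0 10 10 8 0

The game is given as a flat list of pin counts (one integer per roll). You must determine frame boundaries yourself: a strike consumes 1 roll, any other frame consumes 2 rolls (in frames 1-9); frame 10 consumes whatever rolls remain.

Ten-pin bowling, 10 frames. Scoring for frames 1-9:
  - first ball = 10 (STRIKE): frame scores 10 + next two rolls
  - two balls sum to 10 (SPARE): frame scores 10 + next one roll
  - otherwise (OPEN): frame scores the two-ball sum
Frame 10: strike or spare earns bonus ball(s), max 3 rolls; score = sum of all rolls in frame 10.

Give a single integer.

Answer: 6

Derivation:
Frame 1: SPARE (3+7=10). 10 + next roll (7) = 17. Cumulative: 17
Frame 2: OPEN (7+1=8). Cumulative: 25
Frame 3: SPARE (6+4=10). 10 + next roll (8) = 18. Cumulative: 43
Frame 4: OPEN (8+1=9). Cumulative: 52
Frame 5: STRIKE. 10 + next two rolls (6+3) = 19. Cumulative: 71
Frame 6: OPEN (6+3=9). Cumulative: 80
Frame 7: OPEN (6+0=6). Cumulative: 86
Frame 8: STRIKE. 10 + next two rolls (10+8) = 28. Cumulative: 114
Frame 9: STRIKE. 10 + next two rolls (8+0) = 18. Cumulative: 132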